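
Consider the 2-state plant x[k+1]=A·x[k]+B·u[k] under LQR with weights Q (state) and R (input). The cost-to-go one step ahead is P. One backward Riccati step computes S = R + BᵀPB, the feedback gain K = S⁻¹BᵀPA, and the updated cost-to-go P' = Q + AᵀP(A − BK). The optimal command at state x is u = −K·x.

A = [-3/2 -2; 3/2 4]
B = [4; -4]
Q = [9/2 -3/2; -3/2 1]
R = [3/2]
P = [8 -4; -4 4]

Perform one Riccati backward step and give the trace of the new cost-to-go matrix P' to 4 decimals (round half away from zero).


BᵀP = [48.0000 -32.0000]
S = R + BᵀPB = [3/2] + [320.0000] = [321.5000]
BᵀPA = [-120.0000 -224.0000]
K = S⁻¹·BᵀPA = [-0.3733 -0.6967]
A−BK = [-0.0070 0.7869; 0.0070 1.2131]
AᵀP(A−BK) = [0.2100 0.3919; 0.3919 3.9316]
P' = Q + AᵀP(A−BK) = [4.7100 -1.1081; -1.1081 4.9316]
tr(P') = 9.6415

9.6415


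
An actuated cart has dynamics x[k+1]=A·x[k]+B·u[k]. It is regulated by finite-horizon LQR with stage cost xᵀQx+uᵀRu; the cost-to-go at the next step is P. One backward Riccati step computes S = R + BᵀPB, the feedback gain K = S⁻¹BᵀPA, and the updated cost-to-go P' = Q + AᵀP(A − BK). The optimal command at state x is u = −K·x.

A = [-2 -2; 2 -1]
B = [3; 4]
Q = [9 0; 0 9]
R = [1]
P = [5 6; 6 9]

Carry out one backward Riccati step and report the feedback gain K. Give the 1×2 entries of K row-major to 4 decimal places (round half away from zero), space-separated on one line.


0.0898 -0.3952

BᵀP = [39.0000 54.0000]
S = R + BᵀPB = [1] + [333.0000] = [334.0000]
BᵀPA = [30.0000 -132.0000]
K = S⁻¹·BᵀPA = [0.0898 -0.3952]
A−BK = [-2.2695 -0.8144; 1.6407 0.5808]
AᵀP(A−BK) = [5.3054 1.8563; 1.8563 0.8323]
P' = Q + AᵀP(A−BK) = [14.3054 1.8563; 1.8563 9.8323]
tr(P') = 24.1377


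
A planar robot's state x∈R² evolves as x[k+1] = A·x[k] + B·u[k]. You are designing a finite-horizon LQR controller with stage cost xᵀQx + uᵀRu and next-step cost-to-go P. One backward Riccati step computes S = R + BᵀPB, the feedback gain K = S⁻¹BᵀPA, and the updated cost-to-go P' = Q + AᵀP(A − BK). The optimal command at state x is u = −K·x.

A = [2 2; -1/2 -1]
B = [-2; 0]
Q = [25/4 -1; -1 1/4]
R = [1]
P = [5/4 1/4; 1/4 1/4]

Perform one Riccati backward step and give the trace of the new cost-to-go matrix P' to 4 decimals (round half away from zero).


8.1771

BᵀP = [-2.5000 -0.5000]
S = R + BᵀPB = [1] + [5.0000] = [6.0000]
BᵀPA = [-4.7500 -4.5000]
K = S⁻¹·BᵀPA = [-0.7917 -0.7500]
A−BK = [0.4167 0.5000; -0.5000 -1.0000]
AᵀP(A−BK) = [0.8021 0.8125; 0.8125 0.8750]
P' = Q + AᵀP(A−BK) = [7.0521 -0.1875; -0.1875 1.1250]
tr(P') = 8.1771


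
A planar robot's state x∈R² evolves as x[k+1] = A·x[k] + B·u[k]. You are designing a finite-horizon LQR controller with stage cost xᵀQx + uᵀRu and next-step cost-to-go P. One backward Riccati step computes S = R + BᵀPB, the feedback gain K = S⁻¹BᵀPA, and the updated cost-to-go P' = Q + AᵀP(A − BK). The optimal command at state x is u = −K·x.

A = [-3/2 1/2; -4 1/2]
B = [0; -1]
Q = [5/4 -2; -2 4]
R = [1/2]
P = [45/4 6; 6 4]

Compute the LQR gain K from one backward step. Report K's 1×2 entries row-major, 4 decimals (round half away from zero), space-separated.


5.5556 -1.1111

BᵀP = [-6.0000 -4.0000]
S = R + BᵀPB = [1/2] + [4.0000] = [4.5000]
BᵀPA = [25.0000 -5.0000]
K = S⁻¹·BᵀPA = [5.5556 -1.1111]
A−BK = [-1.5000 0.5000; 1.5556 -0.6111]
AᵀP(A−BK) = [22.4236 -5.1597; -5.1597 1.2569]
P' = Q + AᵀP(A−BK) = [23.6736 -7.1597; -7.1597 5.2569]
tr(P') = 28.9306


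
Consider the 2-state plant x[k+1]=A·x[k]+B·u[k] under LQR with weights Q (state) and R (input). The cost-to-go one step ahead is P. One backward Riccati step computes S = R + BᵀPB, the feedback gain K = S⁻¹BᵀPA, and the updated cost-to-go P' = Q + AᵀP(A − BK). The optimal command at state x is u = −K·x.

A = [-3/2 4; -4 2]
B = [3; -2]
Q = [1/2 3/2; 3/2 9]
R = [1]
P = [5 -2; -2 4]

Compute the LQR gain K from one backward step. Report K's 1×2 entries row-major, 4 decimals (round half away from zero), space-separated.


0.3198 0.5581

BᵀP = [19.0000 -14.0000]
S = R + BᵀPB = [1] + [85.0000] = [86.0000]
BᵀPA = [27.5000 48.0000]
K = S⁻¹·BᵀPA = [0.3198 0.5581]
A−BK = [-2.4593 2.3256; -3.3605 3.1163]
AᵀP(A−BK) = [42.4564 -39.3488; -39.3488 37.2093]
P' = Q + AᵀP(A−BK) = [42.9564 -37.8488; -37.8488 46.2093]
tr(P') = 89.1657


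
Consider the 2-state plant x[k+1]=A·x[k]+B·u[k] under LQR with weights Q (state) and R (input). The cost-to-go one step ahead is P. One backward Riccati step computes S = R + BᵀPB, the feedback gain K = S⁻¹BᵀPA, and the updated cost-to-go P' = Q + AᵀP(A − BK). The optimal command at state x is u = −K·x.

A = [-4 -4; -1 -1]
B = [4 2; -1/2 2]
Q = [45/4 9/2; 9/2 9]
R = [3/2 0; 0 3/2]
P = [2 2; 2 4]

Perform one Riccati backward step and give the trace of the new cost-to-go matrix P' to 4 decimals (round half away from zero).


22.8412

BᵀP = [7.0000 6.0000; 8.0000 12.0000]
S = R + BᵀPB = [3/2 0; 0 3/2] + [25.0000 26.0000; 26.0000 40.0000] = [26.5000 26.0000; 26.0000 41.5000]
BᵀPA = [-34.0000 -34.0000; -44.0000 -44.0000]
K = S⁻¹·BᵀPA = [-0.6301 -0.6301; -0.6655 -0.6655]
A−BK = [-0.1487 -0.1487; 0.0159 0.0159]
AᵀP(A−BK) = [1.2956 1.2956; 1.2956 1.2956]
P' = Q + AᵀP(A−BK) = [12.5456 5.7956; 5.7956 10.2956]
tr(P') = 22.8412


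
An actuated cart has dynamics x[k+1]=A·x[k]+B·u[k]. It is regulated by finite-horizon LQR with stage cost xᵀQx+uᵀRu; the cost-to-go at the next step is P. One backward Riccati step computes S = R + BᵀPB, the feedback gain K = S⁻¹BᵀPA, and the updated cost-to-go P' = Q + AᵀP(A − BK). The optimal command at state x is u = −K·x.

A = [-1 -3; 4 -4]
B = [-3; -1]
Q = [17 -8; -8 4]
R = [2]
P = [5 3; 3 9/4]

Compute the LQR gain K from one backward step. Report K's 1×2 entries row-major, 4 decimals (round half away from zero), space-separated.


-0.4015 1.4721

BᵀP = [-18.0000 -11.2500]
S = R + BᵀPB = [2] + [65.2500] = [67.2500]
BᵀPA = [-27.0000 99.0000]
K = S⁻¹·BᵀPA = [-0.4015 1.4721]
A−BK = [-2.2045 1.4164; 3.5985 -2.5279]
AᵀP(A−BK) = [6.1599 -5.2528; -5.2528 7.2602]
P' = Q + AᵀP(A−BK) = [23.1599 -13.2528; -13.2528 11.2602]
tr(P') = 34.4201


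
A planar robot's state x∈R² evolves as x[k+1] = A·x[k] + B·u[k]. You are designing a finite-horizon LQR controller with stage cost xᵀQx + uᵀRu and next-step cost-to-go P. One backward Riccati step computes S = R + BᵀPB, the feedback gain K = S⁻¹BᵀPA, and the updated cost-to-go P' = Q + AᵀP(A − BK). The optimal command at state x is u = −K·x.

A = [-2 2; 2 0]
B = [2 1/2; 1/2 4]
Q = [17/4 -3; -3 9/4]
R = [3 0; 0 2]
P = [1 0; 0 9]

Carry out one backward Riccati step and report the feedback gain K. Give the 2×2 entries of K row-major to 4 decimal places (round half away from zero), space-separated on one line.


-0.6228 0.5707 0.5664 -0.0673

BᵀP = [2.0000 4.5000; 0.5000 36.0000]
S = R + BᵀPB = [3 0; 0 2] + [6.2500 19.0000; 19.0000 144.2500] = [9.2500 19.0000; 19.0000 146.2500]
BᵀPA = [5.0000 4.0000; 71.0000 1.0000]
K = S⁻¹·BᵀPA = [-0.6228 0.5707; 0.5664 -0.0673]
A−BK = [-1.0375 0.8923; 0.0459 -0.0161]
AᵀP(A−BK) = [2.9007 -2.0750; -2.0750 1.7846]
P' = Q + AᵀP(A−BK) = [7.1507 -5.0750; -5.0750 4.0346]
tr(P') = 11.1854


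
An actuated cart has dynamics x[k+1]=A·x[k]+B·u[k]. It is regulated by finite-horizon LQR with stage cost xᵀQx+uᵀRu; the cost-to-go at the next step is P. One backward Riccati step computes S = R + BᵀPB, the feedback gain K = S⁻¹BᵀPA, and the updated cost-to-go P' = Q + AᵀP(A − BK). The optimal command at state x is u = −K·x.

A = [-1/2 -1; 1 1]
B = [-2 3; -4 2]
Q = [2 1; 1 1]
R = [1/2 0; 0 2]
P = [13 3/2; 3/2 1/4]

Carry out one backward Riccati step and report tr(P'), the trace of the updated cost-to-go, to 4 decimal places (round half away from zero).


3.4667

BᵀP = [-32.0000 -4.0000; 42.0000 5.0000]
S = R + BᵀPB = [1/2 0; 0 2] + [80.0000 -104.0000; -104.0000 136.0000] = [80.5000 -104.0000; -104.0000 138.0000]
BᵀPA = [12.0000 28.0000; -16.0000 -37.0000]
K = S⁻¹·BᵀPA = [-0.0273 0.0546; -0.1365 -0.2270]
A−BK = [-0.1451 -0.2099; 1.1638 1.6724]
AᵀP(A−BK) = [0.1433 0.2133; 0.2133 0.3234]
P' = Q + AᵀP(A−BK) = [2.1433 1.2133; 1.2133 1.3234]
tr(P') = 3.4667


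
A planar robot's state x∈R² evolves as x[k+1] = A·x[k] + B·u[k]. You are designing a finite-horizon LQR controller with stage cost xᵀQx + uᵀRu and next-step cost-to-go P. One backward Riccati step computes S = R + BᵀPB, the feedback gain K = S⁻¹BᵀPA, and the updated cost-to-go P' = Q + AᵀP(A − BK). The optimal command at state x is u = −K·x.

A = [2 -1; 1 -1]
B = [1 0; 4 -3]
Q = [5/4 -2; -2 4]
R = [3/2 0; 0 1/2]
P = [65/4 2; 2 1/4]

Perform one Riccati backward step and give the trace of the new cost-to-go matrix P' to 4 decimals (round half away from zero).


BᵀP = [24.2500 3.0000; -6.0000 -0.7500]
S = R + BᵀPB = [3/2 0; 0 1/2] + [36.2500 -9.0000; -9.0000 2.2500] = [37.7500 -9.0000; -9.0000 2.7500]
BᵀPA = [51.5000 -27.2500; -12.7500 6.7500]
K = S⁻¹·BᵀPA = [1.1781 -0.6219; -0.7808 0.4192]
A−BK = [0.8219 -0.3781; -6.0548 2.7452]
AᵀP(A−BK) = [2.6233 -1.3767; -1.3767 0.7233]
P' = Q + AᵀP(A−BK) = [3.8733 -3.3767; -3.3767 4.7233]
tr(P') = 8.5966

8.5966


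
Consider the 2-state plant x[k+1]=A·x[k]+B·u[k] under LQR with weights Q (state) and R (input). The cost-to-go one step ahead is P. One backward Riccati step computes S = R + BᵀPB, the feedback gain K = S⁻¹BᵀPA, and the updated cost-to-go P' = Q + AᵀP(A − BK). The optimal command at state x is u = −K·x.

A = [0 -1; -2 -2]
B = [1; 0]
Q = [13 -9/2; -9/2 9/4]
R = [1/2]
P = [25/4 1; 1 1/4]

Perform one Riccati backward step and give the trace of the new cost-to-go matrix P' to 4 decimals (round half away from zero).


BᵀP = [6.2500 1.0000]
S = R + BᵀPB = [1/2] + [6.2500] = [6.7500]
BᵀPA = [-2.0000 -8.2500]
K = S⁻¹·BᵀPA = [-0.2963 -1.2222]
A−BK = [0.2963 0.2222; -2.0000 -2.0000]
AᵀP(A−BK) = [0.4074 0.5556; 0.5556 1.1667]
P' = Q + AᵀP(A−BK) = [13.4074 -3.9444; -3.9444 3.4167]
tr(P') = 16.8241

16.8241


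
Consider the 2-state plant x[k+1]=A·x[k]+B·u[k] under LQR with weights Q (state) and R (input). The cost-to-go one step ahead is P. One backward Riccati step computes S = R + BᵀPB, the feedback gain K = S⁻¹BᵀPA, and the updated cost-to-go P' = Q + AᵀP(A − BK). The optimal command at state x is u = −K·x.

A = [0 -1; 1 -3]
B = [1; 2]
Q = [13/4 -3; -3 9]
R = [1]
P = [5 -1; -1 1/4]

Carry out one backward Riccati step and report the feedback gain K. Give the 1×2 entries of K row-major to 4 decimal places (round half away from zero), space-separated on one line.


-0.1667 -0.5000

BᵀP = [3.0000 -0.5000]
S = R + BᵀPB = [1] + [2.0000] = [3.0000]
BᵀPA = [-0.5000 -1.5000]
K = S⁻¹·BᵀPA = [-0.1667 -0.5000]
A−BK = [0.1667 -0.5000; 1.3333 -2.0000]
AᵀP(A−BK) = [0.1667 0.0000; 0.0000 0.5000]
P' = Q + AᵀP(A−BK) = [3.4167 -3.0000; -3.0000 9.5000]
tr(P') = 12.9167


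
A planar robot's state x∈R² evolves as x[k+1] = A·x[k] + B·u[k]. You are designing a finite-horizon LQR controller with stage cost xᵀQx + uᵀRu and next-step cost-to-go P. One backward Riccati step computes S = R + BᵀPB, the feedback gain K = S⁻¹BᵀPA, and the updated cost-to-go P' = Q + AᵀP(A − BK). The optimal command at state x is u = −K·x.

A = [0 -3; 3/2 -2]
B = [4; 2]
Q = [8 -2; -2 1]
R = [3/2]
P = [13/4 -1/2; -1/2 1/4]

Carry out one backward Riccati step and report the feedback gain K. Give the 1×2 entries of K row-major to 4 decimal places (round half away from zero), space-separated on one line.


BᵀP = [12.0000 -1.5000]
S = R + BᵀPB = [3/2] + [45.0000] = [46.5000]
BᵀPA = [-2.2500 -33.0000]
K = S⁻¹·BᵀPA = [-0.0484 -0.7097]
A−BK = [0.1935 -0.1613; 1.5968 -0.5806]
AᵀP(A−BK) = [0.4536 -0.0968; -0.0968 0.8306]
P' = Q + AᵀP(A−BK) = [8.4536 -2.0968; -2.0968 1.8306]
tr(P') = 10.2843

-0.0484 -0.7097


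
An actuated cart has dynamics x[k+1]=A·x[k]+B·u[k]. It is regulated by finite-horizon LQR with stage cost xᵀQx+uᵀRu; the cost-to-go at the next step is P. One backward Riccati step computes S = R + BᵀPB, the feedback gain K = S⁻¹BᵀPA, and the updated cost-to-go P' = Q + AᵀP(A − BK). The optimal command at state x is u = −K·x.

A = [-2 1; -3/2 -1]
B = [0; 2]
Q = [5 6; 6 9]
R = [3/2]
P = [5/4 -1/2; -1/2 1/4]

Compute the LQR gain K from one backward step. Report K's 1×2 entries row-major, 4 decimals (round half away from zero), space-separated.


0.5000 -0.6000

BᵀP = [-1.0000 0.5000]
S = R + BᵀPB = [3/2] + [1.0000] = [2.5000]
BᵀPA = [1.2500 -1.5000]
K = S⁻¹·BᵀPA = [0.5000 -0.6000]
A−BK = [-2.0000 1.0000; -2.5000 0.2000]
AᵀP(A−BK) = [1.9375 -1.6250; -1.6250 1.6000]
P' = Q + AᵀP(A−BK) = [6.9375 4.3750; 4.3750 10.6000]
tr(P') = 17.5375


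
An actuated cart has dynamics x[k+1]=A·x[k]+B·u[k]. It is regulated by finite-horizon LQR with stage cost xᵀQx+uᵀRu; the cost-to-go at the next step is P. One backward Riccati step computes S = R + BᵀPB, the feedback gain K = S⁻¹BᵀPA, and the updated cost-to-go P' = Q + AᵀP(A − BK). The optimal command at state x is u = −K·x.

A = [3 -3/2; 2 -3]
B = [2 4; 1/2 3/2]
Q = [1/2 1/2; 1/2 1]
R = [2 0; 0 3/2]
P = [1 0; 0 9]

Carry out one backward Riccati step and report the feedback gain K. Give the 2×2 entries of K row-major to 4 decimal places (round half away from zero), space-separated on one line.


BᵀP = [2.0000 4.5000; 4.0000 13.5000]
S = R + BᵀPB = [2 0; 0 3/2] + [6.2500 14.7500; 14.7500 36.2500] = [8.2500 14.7500; 14.7500 37.7500]
BᵀPA = [15.0000 -16.5000; 39.0000 -46.5000]
K = S⁻¹·BᵀPA = [-0.0959 0.6711; 1.0706 -1.4940]
A−BK = [-1.0905 3.1338; 0.4421 -1.0945]
AᵀP(A−BK) = [4.6858 -10.3003; -10.3003 24.8519]
P' = Q + AᵀP(A−BK) = [5.1858 -9.8003; -9.8003 25.8519]
tr(P') = 31.0376

-0.0959 0.6711 1.0706 -1.4940


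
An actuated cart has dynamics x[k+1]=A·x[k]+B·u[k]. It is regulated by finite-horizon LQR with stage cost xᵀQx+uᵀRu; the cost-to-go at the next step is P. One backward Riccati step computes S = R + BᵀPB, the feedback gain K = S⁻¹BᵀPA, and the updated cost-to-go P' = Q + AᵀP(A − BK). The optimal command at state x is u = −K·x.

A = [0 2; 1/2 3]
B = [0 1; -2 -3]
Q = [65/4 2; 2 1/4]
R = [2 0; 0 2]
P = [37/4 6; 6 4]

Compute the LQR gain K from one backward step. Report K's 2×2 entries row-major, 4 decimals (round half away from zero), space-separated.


BᵀP = [-12.0000 -8.0000; -8.7500 -6.0000]
S = R + BᵀPB = [2 0; 0 2] + [16.0000 12.0000; 12.0000 9.2500] = [18.0000 12.0000; 12.0000 11.2500]
BᵀPA = [-4.0000 -48.0000; -3.0000 -35.5000]
K = S⁻¹·BᵀPA = [-0.1538 -1.9487; -0.1026 -1.0769]
A−BK = [0.1026 3.0769; -0.1154 -4.1282]
AᵀP(A−BK) = [0.0769 0.9744; 0.9744 13.2308]
P' = Q + AᵀP(A−BK) = [16.3269 2.9744; 2.9744 13.4808]
tr(P') = 29.8077

-0.1538 -1.9487 -0.1026 -1.0769


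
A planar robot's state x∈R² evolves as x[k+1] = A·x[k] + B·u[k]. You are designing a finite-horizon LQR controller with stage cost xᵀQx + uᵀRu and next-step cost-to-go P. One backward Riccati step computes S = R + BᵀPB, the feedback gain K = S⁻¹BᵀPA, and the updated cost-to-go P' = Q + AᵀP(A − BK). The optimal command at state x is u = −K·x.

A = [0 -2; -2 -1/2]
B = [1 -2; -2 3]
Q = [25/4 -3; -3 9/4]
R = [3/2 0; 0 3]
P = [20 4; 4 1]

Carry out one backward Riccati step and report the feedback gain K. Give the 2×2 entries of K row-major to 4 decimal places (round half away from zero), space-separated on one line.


0.0426 -0.5000 0.2447 1.1250

BᵀP = [12.0000 2.0000; -28.0000 -5.0000]
S = R + BᵀPB = [3/2 0; 0 3] + [8.0000 -18.0000; -18.0000 41.0000] = [9.5000 -18.0000; -18.0000 44.0000]
BᵀPA = [-4.0000 -25.0000; 10.0000 58.5000]
K = S⁻¹·BᵀPA = [0.0426 -0.5000; 0.2447 1.1250]
A−BK = [0.4468 0.7500; -2.6489 -4.8750]
AᵀP(A−BK) = [1.7234 3.7500; 3.7500 9.9375]
P' = Q + AᵀP(A−BK) = [7.9734 0.7500; 0.7500 12.1875]
tr(P') = 20.1609


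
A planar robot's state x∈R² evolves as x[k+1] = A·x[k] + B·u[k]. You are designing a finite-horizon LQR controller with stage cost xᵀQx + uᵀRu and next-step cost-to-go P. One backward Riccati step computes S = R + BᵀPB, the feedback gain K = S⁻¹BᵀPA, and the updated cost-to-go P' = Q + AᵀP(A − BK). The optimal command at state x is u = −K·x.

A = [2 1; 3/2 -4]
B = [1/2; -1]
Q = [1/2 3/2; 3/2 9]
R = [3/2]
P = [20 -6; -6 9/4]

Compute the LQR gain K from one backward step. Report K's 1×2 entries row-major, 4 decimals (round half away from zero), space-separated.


BᵀP = [16.0000 -5.2500]
S = R + BᵀPB = [3/2] + [13.2500] = [14.7500]
BᵀPA = [24.1250 37.0000]
K = S⁻¹·BᵀPA = [1.6356 2.5085]
A−BK = [1.1822 -0.2542; 3.1356 -1.4915]
AᵀP(A−BK) = [9.6038 4.9831; 4.9831 11.1864]
P' = Q + AᵀP(A−BK) = [10.1038 6.4831; 6.4831 20.1864]
tr(P') = 30.2903

1.6356 2.5085


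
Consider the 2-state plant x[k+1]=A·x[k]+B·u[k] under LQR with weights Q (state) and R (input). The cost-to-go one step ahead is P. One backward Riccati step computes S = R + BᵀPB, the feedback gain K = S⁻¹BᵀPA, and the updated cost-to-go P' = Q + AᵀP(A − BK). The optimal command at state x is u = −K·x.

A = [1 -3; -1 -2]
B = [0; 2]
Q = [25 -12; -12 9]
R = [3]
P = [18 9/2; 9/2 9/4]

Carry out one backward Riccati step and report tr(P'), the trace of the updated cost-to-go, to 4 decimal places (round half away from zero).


BᵀP = [9.0000 4.5000]
S = R + BᵀPB = [3] + [9.0000] = [12.0000]
BᵀPA = [4.5000 -36.0000]
K = S⁻¹·BᵀPA = [0.3750 -3.0000]
A−BK = [1.0000 -3.0000; -1.7500 4.0000]
AᵀP(A−BK) = [9.5625 -31.5000; -31.5000 117.0000]
P' = Q + AᵀP(A−BK) = [34.5625 -43.5000; -43.5000 126.0000]
tr(P') = 160.5625

160.5625


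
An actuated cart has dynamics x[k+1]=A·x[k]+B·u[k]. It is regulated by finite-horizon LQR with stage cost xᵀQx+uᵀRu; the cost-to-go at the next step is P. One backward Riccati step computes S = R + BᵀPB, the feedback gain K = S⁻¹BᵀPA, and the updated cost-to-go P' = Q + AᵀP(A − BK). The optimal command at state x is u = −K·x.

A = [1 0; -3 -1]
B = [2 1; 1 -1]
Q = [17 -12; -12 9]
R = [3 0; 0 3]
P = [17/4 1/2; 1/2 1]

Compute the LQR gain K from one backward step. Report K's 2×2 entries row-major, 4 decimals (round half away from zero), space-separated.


BᵀP = [9.0000 2.0000; 3.7500 -0.5000]
S = R + BᵀPB = [3 0; 0 3] + [20.0000 7.0000; 7.0000 4.2500] = [23.0000 7.0000; 7.0000 7.2500]
BᵀPA = [3.0000 -2.0000; 5.2500 0.5000]
K = S⁻¹·BᵀPA = [-0.1274 -0.1529; 0.8471 0.2166]
A−BK = [0.4076 0.0892; -2.0255 -0.6306]
AᵀP(A−BK) = [6.1847 1.8217; 1.8217 0.5860]
P' = Q + AᵀP(A−BK) = [23.1847 -10.1783; -10.1783 9.5860]
tr(P') = 32.7707

-0.1274 -0.1529 0.8471 0.2166


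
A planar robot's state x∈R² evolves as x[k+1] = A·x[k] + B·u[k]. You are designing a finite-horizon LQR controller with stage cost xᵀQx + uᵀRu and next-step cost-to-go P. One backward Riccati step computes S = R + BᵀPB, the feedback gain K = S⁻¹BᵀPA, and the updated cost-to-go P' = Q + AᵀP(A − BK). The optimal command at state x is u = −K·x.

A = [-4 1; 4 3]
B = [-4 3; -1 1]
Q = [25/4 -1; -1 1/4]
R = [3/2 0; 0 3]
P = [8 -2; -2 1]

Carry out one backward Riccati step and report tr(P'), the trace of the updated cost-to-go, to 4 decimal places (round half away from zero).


BᵀP = [-30.0000 7.0000; 22.0000 -5.0000]
S = R + BᵀPB = [3/2 0; 0 3] + [113.0000 -83.0000; -83.0000 61.0000] = [114.5000 -83.0000; -83.0000 64.0000]
BᵀPA = [148.0000 -9.0000; -108.0000 7.0000]
K = S⁻¹·BᵀPA = [1.1572 0.0114; -0.1868 0.1241]
A−BK = [1.1891 0.6731; 5.3440 2.8872]
AᵀP(A−BK) = [16.5649 7.7221; 7.7221 4.2335]
P' = Q + AᵀP(A−BK) = [22.8149 6.7221; 6.7221 4.4835]
tr(P') = 27.2984

27.2984


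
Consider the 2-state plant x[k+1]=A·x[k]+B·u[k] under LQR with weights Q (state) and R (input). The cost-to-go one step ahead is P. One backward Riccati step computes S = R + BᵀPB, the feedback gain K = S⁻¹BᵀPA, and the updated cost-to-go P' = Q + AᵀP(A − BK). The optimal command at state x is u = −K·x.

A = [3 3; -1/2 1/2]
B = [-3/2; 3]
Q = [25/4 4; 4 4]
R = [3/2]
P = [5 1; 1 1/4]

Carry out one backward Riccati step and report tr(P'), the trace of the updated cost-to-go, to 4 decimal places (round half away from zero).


BᵀP = [-4.5000 -0.7500]
S = R + BᵀPB = [3/2] + [4.5000] = [6.0000]
BᵀPA = [-13.1250 -13.8750]
K = S⁻¹·BᵀPA = [-2.1875 -2.3125]
A−BK = [-0.2813 -0.4688; 6.0625 7.4375]
AᵀP(A−BK) = [13.3516 14.5859; 14.5859 15.9766]
P' = Q + AᵀP(A−BK) = [19.6016 18.5859; 18.5859 19.9766]
tr(P') = 39.5781

39.5781


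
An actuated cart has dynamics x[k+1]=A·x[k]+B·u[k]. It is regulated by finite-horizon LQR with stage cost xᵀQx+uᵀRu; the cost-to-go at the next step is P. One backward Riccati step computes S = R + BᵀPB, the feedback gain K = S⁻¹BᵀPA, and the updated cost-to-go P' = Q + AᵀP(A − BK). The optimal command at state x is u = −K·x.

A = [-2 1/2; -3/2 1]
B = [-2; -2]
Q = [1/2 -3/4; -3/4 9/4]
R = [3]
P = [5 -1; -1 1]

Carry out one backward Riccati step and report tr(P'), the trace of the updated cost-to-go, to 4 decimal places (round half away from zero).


5.9342

BᵀP = [-8.0000 0.0000]
S = R + BᵀPB = [3] + [16.0000] = [19.0000]
BᵀPA = [16.0000 -4.0000]
K = S⁻¹·BᵀPA = [0.8421 -0.2105]
A−BK = [-0.3158 0.0789; 0.1842 0.5789]
AᵀP(A−BK) = [2.7763 -0.3816; -0.3816 0.4079]
P' = Q + AᵀP(A−BK) = [3.2763 -1.1316; -1.1316 2.6579]
tr(P') = 5.9342


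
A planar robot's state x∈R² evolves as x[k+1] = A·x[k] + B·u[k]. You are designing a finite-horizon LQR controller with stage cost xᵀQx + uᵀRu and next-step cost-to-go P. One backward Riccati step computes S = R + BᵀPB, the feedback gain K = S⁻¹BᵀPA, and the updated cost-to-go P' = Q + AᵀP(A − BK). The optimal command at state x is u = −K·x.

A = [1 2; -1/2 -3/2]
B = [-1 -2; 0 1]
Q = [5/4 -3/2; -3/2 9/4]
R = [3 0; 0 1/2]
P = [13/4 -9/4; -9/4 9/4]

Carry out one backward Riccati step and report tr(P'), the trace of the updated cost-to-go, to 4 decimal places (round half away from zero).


BᵀP = [-3.2500 2.2500; -8.7500 6.7500]
S = R + BᵀPB = [3 0; 0 1/2] + [3.2500 8.7500; 8.7500 24.2500] = [6.2500 8.7500; 8.7500 24.7500]
BᵀPA = [-4.3750 -9.8750; -12.1250 -27.6250]
K = S⁻¹·BᵀPA = [-0.0280 -0.0344; -0.4800 -1.1040]
A−BK = [0.0120 -0.2424; -0.0200 -0.3960]
AᵀP(A−BK) = [0.1200 0.2760; 0.2760 0.7248]
P' = Q + AᵀP(A−BK) = [1.3700 -1.2240; -1.2240 2.9748]
tr(P') = 4.3448

4.3448


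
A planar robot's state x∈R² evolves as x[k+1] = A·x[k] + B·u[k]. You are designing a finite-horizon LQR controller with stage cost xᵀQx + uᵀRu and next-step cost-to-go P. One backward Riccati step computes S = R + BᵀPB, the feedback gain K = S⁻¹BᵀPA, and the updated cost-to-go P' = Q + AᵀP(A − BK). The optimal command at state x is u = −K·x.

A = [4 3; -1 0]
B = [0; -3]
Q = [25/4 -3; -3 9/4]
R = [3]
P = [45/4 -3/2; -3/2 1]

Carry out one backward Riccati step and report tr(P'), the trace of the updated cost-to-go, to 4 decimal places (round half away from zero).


250.8125

BᵀP = [4.5000 -3.0000]
S = R + BᵀPB = [3] + [9.0000] = [12.0000]
BᵀPA = [21.0000 13.5000]
K = S⁻¹·BᵀPA = [1.7500 1.1250]
A−BK = [4.0000 3.0000; 4.2500 3.3750]
AᵀP(A−BK) = [156.2500 115.8750; 115.8750 86.0625]
P' = Q + AᵀP(A−BK) = [162.5000 112.8750; 112.8750 88.3125]
tr(P') = 250.8125


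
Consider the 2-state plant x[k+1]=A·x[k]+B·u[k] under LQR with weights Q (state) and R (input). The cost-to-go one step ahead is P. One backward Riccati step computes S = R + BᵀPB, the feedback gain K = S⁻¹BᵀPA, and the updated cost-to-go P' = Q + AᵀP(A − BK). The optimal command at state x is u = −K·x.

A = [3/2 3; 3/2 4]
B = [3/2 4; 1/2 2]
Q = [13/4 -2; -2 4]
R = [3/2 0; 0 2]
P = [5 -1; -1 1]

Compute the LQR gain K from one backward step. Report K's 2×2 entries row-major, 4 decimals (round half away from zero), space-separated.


0.0465 -0.0465 0.3256 0.6744

BᵀP = [7.0000 -1.0000; 18.0000 -2.0000]
S = R + BᵀPB = [3/2 0; 0 2] + [10.0000 26.0000; 26.0000 68.0000] = [11.5000 26.0000; 26.0000 70.0000]
BᵀPA = [9.0000 17.0000; 24.0000 46.0000]
K = S⁻¹·BᵀPA = [0.0465 -0.0465; 0.3256 0.6744]
A−BK = [0.1279 0.3721; 0.8256 2.6744]
AᵀP(A−BK) = [0.7674 2.2326; 2.2326 6.7674]
P' = Q + AᵀP(A−BK) = [4.0174 0.2326; 0.2326 10.7674]
tr(P') = 14.7849


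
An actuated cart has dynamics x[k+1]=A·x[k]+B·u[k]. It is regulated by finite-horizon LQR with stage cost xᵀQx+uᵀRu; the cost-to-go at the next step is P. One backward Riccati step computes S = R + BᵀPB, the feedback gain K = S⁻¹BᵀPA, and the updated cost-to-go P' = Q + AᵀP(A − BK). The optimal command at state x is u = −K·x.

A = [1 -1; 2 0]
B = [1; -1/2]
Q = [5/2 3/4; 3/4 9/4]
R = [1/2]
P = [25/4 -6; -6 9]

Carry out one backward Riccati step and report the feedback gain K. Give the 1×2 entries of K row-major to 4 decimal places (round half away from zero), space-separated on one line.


BᵀP = [9.2500 -10.5000]
S = R + BᵀPB = [1/2] + [14.5000] = [15.0000]
BᵀPA = [-11.7500 -9.2500]
K = S⁻¹·BᵀPA = [-0.7833 -0.6167]
A−BK = [1.7833 -0.3833; 1.6083 -0.3083]
AᵀP(A−BK) = [9.0458 -1.4958; -1.4958 0.5458]
P' = Q + AᵀP(A−BK) = [11.5458 -0.7458; -0.7458 2.7958]
tr(P') = 14.3417

-0.7833 -0.6167


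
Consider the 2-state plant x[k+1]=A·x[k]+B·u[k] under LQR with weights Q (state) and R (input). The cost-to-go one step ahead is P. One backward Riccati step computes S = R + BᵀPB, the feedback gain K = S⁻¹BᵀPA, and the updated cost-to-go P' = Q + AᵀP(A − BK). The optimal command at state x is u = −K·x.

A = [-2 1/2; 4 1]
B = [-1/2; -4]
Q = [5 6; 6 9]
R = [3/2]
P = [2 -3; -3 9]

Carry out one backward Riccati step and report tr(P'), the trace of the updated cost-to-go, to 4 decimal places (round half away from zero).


BᵀP = [11.0000 -34.5000]
S = R + BᵀPB = [3/2] + [132.5000] = [134.0000]
BᵀPA = [-160.0000 -29.0000]
K = S⁻¹·BᵀPA = [-1.1940 -0.2164]
A−BK = [-2.5970 0.3918; -0.7761 0.1343]
AᵀP(A−BK) = [8.9552 -0.6269; -0.6269 0.2239]
P' = Q + AᵀP(A−BK) = [13.9552 5.3731; 5.3731 9.2239]
tr(P') = 23.1791

23.1791


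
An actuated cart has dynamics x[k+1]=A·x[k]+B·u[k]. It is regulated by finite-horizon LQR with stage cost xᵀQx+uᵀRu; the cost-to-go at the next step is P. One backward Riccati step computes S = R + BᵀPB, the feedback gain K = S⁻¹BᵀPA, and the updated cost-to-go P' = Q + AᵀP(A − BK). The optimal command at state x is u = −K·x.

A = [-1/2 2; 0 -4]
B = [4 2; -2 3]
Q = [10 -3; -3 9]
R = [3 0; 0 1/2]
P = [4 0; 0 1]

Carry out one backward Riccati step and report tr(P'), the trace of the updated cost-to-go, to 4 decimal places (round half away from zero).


BᵀP = [16.0000 -2.0000; 8.0000 3.0000]
S = R + BᵀPB = [3 0; 0 1/2] + [68.0000 26.0000; 26.0000 25.0000] = [71.0000 26.0000; 26.0000 25.5000]
BᵀPA = [-8.0000 40.0000; -4.0000 4.0000]
K = S⁻¹·BᵀPA = [-0.0881 0.8074; -0.0670 -0.6664]
A−BK = [-0.0134 0.1031; 0.0247 -0.3861]
AᵀP(A−BK) = [0.0269 -0.2063; -0.2063 2.3693]
P' = Q + AᵀP(A−BK) = [10.0269 -3.2063; -3.2063 11.3693]
tr(P') = 21.3962

21.3962


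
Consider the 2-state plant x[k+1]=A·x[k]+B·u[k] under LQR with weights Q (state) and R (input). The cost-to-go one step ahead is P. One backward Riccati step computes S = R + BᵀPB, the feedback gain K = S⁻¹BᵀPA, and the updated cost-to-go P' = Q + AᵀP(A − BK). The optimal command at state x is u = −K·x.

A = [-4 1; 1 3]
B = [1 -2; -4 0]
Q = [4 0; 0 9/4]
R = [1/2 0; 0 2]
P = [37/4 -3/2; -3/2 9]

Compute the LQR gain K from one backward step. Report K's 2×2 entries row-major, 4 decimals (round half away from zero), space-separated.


-0.2698 -0.7377 1.7634 -0.8205

BᵀP = [15.2500 -37.5000; -18.5000 3.0000]
S = R + BᵀPB = [1/2 0; 0 2] + [165.2500 -30.5000; -30.5000 37.0000] = [165.7500 -30.5000; -30.5000 39.0000]
BᵀPA = [-98.5000 -97.2500; 77.0000 -9.5000]
K = S⁻¹·BᵀPA = [-0.2698 -0.7377; 1.7634 -0.8205]
A−BK = [-0.2035 0.0967; -0.0791 0.0492]
AᵀP(A−BK) = [6.6464 -2.9847; -2.9847 1.7125]
P' = Q + AᵀP(A−BK) = [10.6464 -2.9847; -2.9847 3.9625]
tr(P') = 14.6089


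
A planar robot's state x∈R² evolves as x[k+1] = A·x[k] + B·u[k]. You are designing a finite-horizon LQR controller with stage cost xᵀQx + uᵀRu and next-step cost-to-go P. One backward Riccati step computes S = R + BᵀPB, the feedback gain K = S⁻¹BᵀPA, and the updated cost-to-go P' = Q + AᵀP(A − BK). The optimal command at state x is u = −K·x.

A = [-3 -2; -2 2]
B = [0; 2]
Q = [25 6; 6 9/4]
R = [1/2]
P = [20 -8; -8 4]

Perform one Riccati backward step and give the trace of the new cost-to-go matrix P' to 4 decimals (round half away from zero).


BᵀP = [-16.0000 8.0000]
S = R + BᵀPB = [1/2] + [16.0000] = [16.5000]
BᵀPA = [32.0000 48.0000]
K = S⁻¹·BᵀPA = [1.9394 2.9091]
A−BK = [-3.0000 -2.0000; -5.8788 -3.8182]
AᵀP(A−BK) = [37.9394 26.9091; 26.9091 20.3636]
P' = Q + AᵀP(A−BK) = [62.9394 32.9091; 32.9091 22.6136]
tr(P') = 85.5530

85.5530


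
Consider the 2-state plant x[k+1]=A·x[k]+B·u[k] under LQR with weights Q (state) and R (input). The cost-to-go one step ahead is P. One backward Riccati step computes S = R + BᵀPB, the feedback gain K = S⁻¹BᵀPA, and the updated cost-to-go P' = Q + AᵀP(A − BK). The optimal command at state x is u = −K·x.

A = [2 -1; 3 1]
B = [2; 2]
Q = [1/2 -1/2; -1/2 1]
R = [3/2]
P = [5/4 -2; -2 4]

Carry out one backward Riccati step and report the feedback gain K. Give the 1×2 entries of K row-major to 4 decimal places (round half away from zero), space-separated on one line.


BᵀP = [-1.5000 4.0000]
S = R + BᵀPB = [3/2] + [5.0000] = [6.5000]
BᵀPA = [9.0000 5.5000]
K = S⁻¹·BᵀPA = [1.3846 0.8462]
A−BK = [-0.7692 -2.6923; 0.2308 -0.6923]
AᵀP(A−BK) = [4.5385 3.8846; 3.8846 4.5962]
P' = Q + AᵀP(A−BK) = [5.0385 3.3846; 3.3846 5.5962]
tr(P') = 10.6346

1.3846 0.8462


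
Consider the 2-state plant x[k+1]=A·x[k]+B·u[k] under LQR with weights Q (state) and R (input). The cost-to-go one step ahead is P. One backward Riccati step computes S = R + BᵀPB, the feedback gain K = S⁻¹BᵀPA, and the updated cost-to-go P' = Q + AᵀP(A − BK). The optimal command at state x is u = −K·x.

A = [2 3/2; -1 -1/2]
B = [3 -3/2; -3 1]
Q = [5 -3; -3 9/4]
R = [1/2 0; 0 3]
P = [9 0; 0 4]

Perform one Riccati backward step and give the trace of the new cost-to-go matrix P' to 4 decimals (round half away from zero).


BᵀP = [27.0000 -12.0000; -13.5000 4.0000]
S = R + BᵀPB = [1/2 0; 0 3] + [117.0000 -52.5000; -52.5000 24.2500] = [117.5000 -52.5000; -52.5000 27.2500]
BᵀPA = [66.0000 46.5000; -31.0000 -22.2500]
K = S⁻¹·BᵀPA = [0.3837 0.2222; -0.3983 -0.3885]
A−BK = [0.2513 0.2508; 0.5495 0.5550]
AᵀP(A−BK) = [2.3259 2.2940; 2.2940 2.2755]
P' = Q + AᵀP(A−BK) = [7.3259 -0.7060; -0.7060 4.5255]
tr(P') = 11.8514

11.8514


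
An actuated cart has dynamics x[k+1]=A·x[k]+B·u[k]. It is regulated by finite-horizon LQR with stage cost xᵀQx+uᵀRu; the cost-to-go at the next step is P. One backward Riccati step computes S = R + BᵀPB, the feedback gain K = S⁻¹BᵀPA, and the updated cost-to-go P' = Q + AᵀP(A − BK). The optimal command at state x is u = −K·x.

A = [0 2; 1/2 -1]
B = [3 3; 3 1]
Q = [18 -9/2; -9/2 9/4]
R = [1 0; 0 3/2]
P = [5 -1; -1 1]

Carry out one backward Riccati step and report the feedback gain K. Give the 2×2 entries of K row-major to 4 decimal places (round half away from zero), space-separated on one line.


BᵀP = [12.0000 0.0000; 14.0000 -2.0000]
S = R + BᵀPB = [1 0; 0 3/2] + [36.0000 36.0000; 36.0000 40.0000] = [37.0000 36.0000; 36.0000 41.5000]
BᵀPA = [0.0000 24.0000; -1.0000 30.0000]
K = S⁻¹·BᵀPA = [0.1503 -0.3507; -0.1545 1.0271]
A−BK = [0.0125 -0.0292; 0.2035 -0.9749]
AᵀP(A−BK) = [0.0955 -0.4729; -0.4729 2.6033]
P' = Q + AᵀP(A−BK) = [18.0955 -4.9729; -4.9729 4.8533]
tr(P') = 22.9489

0.1503 -0.3507 -0.1545 1.0271


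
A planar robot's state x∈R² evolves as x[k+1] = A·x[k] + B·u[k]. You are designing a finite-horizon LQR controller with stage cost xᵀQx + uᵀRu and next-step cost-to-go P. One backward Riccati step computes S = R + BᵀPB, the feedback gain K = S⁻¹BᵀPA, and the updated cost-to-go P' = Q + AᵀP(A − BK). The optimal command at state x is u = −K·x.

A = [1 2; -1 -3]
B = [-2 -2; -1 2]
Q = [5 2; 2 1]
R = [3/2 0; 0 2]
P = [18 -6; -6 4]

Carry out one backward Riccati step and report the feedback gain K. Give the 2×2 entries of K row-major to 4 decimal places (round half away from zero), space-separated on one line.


BᵀP = [-30.0000 8.0000; -48.0000 20.0000]
S = R + BᵀPB = [3/2 0; 0 2] + [52.0000 76.0000; 76.0000 136.0000] = [53.5000 76.0000; 76.0000 138.0000]
BᵀPA = [-38.0000 -84.0000; -68.0000 -156.0000]
K = S⁻¹·BᵀPA = [-0.0473 0.1643; -0.4667 -1.2209]
A−BK = [-0.0280 -0.1133; -0.1139 -0.3939]
AᵀP(A−BK) = [0.4667 1.2209; 1.2209 3.3379]
P' = Q + AᵀP(A−BK) = [5.4667 3.2209; 3.2209 4.3379]
tr(P') = 9.8046

-0.0473 0.1643 -0.4667 -1.2209


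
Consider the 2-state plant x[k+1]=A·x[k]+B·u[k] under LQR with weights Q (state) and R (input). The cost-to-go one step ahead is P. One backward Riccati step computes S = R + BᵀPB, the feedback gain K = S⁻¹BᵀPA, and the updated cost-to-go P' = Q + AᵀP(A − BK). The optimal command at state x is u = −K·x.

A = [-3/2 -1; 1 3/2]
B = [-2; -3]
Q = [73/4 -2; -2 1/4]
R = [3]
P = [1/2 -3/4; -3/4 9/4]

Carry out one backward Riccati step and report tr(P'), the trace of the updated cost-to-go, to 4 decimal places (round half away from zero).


23.6894

BᵀP = [1.2500 -5.2500]
S = R + BᵀPB = [3] + [13.2500] = [16.2500]
BᵀPA = [-7.1250 -9.1250]
K = S⁻¹·BᵀPA = [-0.4385 -0.5615]
A−BK = [-2.3769 -2.1231; -0.3154 -0.1846]
AᵀP(A−BK) = [2.5010 2.5615; 2.5615 2.6885]
P' = Q + AᵀP(A−BK) = [20.7510 0.5615; 0.5615 2.9385]
tr(P') = 23.6894


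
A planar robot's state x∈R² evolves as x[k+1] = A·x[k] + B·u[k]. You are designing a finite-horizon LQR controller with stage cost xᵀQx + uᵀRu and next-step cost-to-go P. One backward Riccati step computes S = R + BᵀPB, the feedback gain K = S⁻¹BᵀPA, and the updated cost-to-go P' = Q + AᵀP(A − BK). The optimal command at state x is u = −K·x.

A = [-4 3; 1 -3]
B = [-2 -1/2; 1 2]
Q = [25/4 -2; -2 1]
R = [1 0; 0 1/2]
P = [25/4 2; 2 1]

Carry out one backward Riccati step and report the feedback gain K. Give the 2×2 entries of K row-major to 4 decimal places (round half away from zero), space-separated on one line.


BᵀP = [-10.5000 -3.0000; 0.8750 1.0000]
S = R + BᵀPB = [1 0; 0 1/2] + [18.0000 -0.7500; -0.7500 1.5625] = [19.0000 -0.7500; -0.7500 2.0625]
BᵀPA = [39.0000 -22.5000; -2.5000 -0.3750]
K = S⁻¹·BᵀPA = [2.0340 -1.2087; -0.4725 -0.6214]
A−BK = [-0.1683 0.2718; -0.0890 -0.5485]
AᵀP(A−BK) = [4.4935 -2.4126; -2.4126 1.8204]
P' = Q + AᵀP(A−BK) = [10.7435 -4.4126; -4.4126 2.8204]
tr(P') = 13.5639

2.0340 -1.2087 -0.4725 -0.6214


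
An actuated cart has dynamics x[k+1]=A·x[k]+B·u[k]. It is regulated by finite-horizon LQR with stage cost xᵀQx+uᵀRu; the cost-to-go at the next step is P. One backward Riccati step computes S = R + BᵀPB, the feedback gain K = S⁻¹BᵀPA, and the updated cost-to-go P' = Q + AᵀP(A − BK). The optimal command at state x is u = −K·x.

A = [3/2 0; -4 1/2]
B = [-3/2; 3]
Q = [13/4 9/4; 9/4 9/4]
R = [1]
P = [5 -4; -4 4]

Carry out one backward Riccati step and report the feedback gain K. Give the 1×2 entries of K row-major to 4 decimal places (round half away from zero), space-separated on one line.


-1.2018 0.1068

BᵀP = [-19.5000 18.0000]
S = R + BᵀPB = [1] + [83.2500] = [84.2500]
BᵀPA = [-101.2500 9.0000]
K = S⁻¹·BᵀPA = [-1.2018 0.1068]
A−BK = [-0.3027 0.1602; -0.3947 0.1795]
AᵀP(A−BK) = [1.5697 -0.1840; -0.1840 0.0386]
P' = Q + AᵀP(A−BK) = [4.8197 2.0660; 2.0660 2.2886]
tr(P') = 7.1083


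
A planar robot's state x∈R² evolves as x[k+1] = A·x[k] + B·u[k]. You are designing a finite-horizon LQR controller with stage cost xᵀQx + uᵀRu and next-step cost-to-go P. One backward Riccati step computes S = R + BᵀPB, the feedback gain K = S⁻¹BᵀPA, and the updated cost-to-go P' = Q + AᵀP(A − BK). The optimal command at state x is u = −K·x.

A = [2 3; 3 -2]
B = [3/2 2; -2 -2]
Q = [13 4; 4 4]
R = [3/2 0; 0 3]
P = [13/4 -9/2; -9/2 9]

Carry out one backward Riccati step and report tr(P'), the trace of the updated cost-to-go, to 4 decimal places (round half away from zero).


BᵀP = [13.8750 -24.7500; 15.5000 -27.0000]
S = R + BᵀPB = [3/2 0; 0 3] + [70.3125 77.2500; 77.2500 85.0000] = [71.8125 77.2500; 77.2500 88.0000]
BᵀPA = [-46.5000 91.1250; -50.0000 100.5000]
K = S⁻¹·BᵀPA = [-0.6521 0.7256; 0.0043 0.5051]
A−BK = [2.9696 0.9014; 1.7043 0.4614]
AᵀP(A−BK) = [9.8903 1.9947; 1.9947 2.3687]
P' = Q + AᵀP(A−BK) = [22.8903 5.9947; 5.9947 6.3687]
tr(P') = 29.2589

29.2589


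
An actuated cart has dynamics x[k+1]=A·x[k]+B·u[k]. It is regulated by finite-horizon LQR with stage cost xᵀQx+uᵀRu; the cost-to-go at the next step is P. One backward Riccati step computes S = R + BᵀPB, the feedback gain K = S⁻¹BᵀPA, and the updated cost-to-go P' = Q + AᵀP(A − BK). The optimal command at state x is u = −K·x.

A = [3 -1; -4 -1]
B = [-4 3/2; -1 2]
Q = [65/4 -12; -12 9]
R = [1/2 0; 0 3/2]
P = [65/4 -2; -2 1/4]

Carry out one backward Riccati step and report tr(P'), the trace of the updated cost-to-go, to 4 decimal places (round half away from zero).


25.7656

BᵀP = [-63.0000 7.7500; 20.3750 -2.5000]
S = R + BᵀPB = [1/2 0; 0 3/2] + [244.2500 -79.0000; -79.0000 25.5625] = [244.7500 -79.0000; -79.0000 27.0625]
BᵀPA = [-220.0000 55.2500; 71.1250 -17.8750]
K = S⁻¹·BᵀPA = [-0.8754 0.2172; 0.0728 -0.0265]
A−BK = [-0.6107 -0.0915; -5.0210 -0.7297]
AᵀP(A−BK) = [0.4889 -0.0841; -0.0841 0.0267]
P' = Q + AᵀP(A−BK) = [16.7389 -12.0841; -12.0841 9.0267]
tr(P') = 25.7656


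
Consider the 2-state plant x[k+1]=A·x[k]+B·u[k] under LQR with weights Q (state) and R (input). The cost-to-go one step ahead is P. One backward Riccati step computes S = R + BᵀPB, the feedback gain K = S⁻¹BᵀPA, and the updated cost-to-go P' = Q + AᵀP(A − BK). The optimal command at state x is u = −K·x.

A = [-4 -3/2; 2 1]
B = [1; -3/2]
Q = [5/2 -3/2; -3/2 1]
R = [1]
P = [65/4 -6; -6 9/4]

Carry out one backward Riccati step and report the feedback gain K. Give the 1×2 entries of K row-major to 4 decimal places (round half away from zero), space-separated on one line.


BᵀP = [25.2500 -9.3750]
S = R + BᵀPB = [1] + [39.3125] = [40.3125]
BᵀPA = [-119.7500 -47.2500]
K = S⁻¹·BᵀPA = [-2.9705 -1.1721]
A−BK = [-1.0295 -0.3279; -2.4558 -0.7581]
AᵀP(A−BK) = [9.2775 3.6419; 3.6419 1.4311]
P' = Q + AᵀP(A−BK) = [11.7775 2.1419; 2.1419 2.4311]
tr(P') = 14.2086

-2.9705 -1.1721


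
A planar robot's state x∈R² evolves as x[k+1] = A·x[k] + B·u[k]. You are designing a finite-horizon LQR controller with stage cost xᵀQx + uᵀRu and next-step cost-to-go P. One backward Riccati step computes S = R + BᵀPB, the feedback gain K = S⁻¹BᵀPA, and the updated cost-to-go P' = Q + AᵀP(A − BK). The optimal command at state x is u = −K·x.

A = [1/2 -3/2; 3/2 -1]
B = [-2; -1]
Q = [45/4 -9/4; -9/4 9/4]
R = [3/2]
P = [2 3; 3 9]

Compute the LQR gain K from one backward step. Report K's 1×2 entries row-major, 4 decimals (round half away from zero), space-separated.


-0.8525 0.8361

BᵀP = [-7.0000 -15.0000]
S = R + BᵀPB = [3/2] + [29.0000] = [30.5000]
BᵀPA = [-26.0000 25.5000]
K = S⁻¹·BᵀPA = [-0.8525 0.8361]
A−BK = [-1.2049 0.1721; 0.6475 -0.1639]
AᵀP(A−BK) = [3.0861 -1.5123; -1.5123 1.1803]
P' = Q + AᵀP(A−BK) = [14.3361 -3.7623; -3.7623 3.4303]
tr(P') = 17.7664


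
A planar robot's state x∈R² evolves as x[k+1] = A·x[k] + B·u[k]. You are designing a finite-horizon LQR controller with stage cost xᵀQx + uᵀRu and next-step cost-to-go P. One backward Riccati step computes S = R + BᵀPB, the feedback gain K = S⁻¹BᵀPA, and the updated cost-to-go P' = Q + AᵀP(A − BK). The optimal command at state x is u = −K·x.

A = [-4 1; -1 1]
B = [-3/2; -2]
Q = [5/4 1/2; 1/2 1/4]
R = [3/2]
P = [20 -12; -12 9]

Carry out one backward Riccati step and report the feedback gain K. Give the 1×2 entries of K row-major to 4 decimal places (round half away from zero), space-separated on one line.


BᵀP = [-6.0000 0.0000]
S = R + BᵀPB = [3/2] + [9.0000] = [10.5000]
BᵀPA = [24.0000 -6.0000]
K = S⁻¹·BᵀPA = [2.2857 -0.5714]
A−BK = [-0.5714 0.1429; 3.5714 -0.1429]
AᵀP(A−BK) = [178.1429 -15.2857; -15.2857 1.5714]
P' = Q + AᵀP(A−BK) = [179.3929 -14.7857; -14.7857 1.8214]
tr(P') = 181.2143

2.2857 -0.5714
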